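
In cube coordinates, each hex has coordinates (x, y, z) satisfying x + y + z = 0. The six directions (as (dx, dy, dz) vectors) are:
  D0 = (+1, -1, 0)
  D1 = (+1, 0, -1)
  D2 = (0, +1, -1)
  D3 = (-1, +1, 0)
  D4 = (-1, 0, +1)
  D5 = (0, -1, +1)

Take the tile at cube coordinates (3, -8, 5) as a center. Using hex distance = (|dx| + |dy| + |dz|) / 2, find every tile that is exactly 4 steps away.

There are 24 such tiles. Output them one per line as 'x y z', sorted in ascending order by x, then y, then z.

Answer: -1 -8 9
-1 -7 8
-1 -6 7
-1 -5 6
-1 -4 5
0 -9 9
0 -4 4
1 -10 9
1 -4 3
2 -11 9
2 -4 2
3 -12 9
3 -4 1
4 -12 8
4 -5 1
5 -12 7
5 -6 1
6 -12 6
6 -7 1
7 -12 5
7 -11 4
7 -10 3
7 -9 2
7 -8 1

Derivation:
Walk ring at distance 4 from (3, -8, 5):
Start at center + D4*4 = (-1, -8, 9)
  hex 0: (-1, -8, 9)
  hex 1: (0, -9, 9)
  hex 2: (1, -10, 9)
  hex 3: (2, -11, 9)
  hex 4: (3, -12, 9)
  hex 5: (4, -12, 8)
  hex 6: (5, -12, 7)
  hex 7: (6, -12, 6)
  hex 8: (7, -12, 5)
  hex 9: (7, -11, 4)
  hex 10: (7, -10, 3)
  hex 11: (7, -9, 2)
  hex 12: (7, -8, 1)
  hex 13: (6, -7, 1)
  hex 14: (5, -6, 1)
  hex 15: (4, -5, 1)
  hex 16: (3, -4, 1)
  hex 17: (2, -4, 2)
  hex 18: (1, -4, 3)
  hex 19: (0, -4, 4)
  hex 20: (-1, -4, 5)
  hex 21: (-1, -5, 6)
  hex 22: (-1, -6, 7)
  hex 23: (-1, -7, 8)
Sorted: 24 hexes.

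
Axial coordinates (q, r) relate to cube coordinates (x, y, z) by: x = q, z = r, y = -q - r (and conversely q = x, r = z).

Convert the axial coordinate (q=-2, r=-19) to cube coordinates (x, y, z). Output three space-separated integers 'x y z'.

Answer: -2 21 -19

Derivation:
x = q = -2
z = r = -19
y = -x - z = -(-2) - (-19) = 21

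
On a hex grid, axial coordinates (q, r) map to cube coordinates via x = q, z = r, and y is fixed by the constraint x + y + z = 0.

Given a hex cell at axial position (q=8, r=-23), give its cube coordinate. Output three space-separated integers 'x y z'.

Answer: 8 15 -23

Derivation:
x = q = 8
z = r = -23
y = -x - z = -(8) - (-23) = 15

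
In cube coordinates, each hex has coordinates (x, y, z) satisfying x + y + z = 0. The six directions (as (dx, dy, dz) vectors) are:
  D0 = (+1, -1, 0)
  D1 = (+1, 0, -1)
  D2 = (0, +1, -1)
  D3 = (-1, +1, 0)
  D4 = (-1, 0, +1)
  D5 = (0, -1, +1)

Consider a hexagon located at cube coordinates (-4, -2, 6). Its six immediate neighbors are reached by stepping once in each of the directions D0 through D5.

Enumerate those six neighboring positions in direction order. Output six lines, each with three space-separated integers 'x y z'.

Center: (-4, -2, 6). Add each direction:
  D0: (-4, -2, 6) + (1, -1, 0) = (-3, -3, 6)
  D1: (-4, -2, 6) + (1, 0, -1) = (-3, -2, 5)
  D2: (-4, -2, 6) + (0, 1, -1) = (-4, -1, 5)
  D3: (-4, -2, 6) + (-1, 1, 0) = (-5, -1, 6)
  D4: (-4, -2, 6) + (-1, 0, 1) = (-5, -2, 7)
  D5: (-4, -2, 6) + (0, -1, 1) = (-4, -3, 7)

Answer: -3 -3 6
-3 -2 5
-4 -1 5
-5 -1 6
-5 -2 7
-4 -3 7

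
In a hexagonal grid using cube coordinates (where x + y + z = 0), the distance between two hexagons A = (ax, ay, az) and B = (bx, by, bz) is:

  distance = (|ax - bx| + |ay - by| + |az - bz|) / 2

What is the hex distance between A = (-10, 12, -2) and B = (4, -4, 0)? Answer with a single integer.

|ax - bx| = |-10 - 4| = 14
|ay - by| = |12 - (-4)| = 16
|az - bz| = |-2 - 0| = 2
distance = (14 + 16 + 2) / 2 = 32 / 2 = 16

Answer: 16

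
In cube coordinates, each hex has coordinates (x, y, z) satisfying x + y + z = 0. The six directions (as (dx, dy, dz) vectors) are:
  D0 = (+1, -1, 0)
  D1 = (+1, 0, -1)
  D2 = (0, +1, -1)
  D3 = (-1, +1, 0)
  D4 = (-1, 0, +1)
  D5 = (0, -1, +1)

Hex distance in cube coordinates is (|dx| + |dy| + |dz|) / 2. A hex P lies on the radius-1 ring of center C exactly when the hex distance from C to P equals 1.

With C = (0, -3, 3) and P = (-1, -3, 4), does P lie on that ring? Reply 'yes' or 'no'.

|px - cx| = |-1 - 0| = 1
|py - cy| = |-3 - (-3)| = 0
|pz - cz| = |4 - 3| = 1
distance = (1+0+1)/2 = 2/2 = 1
radius = 1; distance == radius -> yes

Answer: yes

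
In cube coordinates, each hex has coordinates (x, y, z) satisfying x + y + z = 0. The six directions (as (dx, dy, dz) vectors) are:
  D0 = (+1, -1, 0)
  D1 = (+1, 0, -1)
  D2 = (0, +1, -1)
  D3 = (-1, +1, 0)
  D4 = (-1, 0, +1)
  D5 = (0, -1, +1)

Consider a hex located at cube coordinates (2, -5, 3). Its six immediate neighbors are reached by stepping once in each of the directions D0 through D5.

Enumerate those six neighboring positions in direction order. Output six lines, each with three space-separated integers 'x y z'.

Center: (2, -5, 3). Add each direction:
  D0: (2, -5, 3) + (1, -1, 0) = (3, -6, 3)
  D1: (2, -5, 3) + (1, 0, -1) = (3, -5, 2)
  D2: (2, -5, 3) + (0, 1, -1) = (2, -4, 2)
  D3: (2, -5, 3) + (-1, 1, 0) = (1, -4, 3)
  D4: (2, -5, 3) + (-1, 0, 1) = (1, -5, 4)
  D5: (2, -5, 3) + (0, -1, 1) = (2, -6, 4)

Answer: 3 -6 3
3 -5 2
2 -4 2
1 -4 3
1 -5 4
2 -6 4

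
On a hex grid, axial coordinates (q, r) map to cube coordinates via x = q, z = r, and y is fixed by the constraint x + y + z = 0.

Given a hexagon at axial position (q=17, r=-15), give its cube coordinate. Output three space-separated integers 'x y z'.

x = q = 17
z = r = -15
y = -x - z = -(17) - (-15) = -2

Answer: 17 -2 -15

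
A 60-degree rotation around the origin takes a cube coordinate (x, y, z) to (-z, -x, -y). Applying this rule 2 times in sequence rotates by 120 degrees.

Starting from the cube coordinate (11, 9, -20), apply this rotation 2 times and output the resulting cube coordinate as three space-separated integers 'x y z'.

Start: (11, 9, -20)
Step 1: (11, 9, -20) -> (-(-20), -(11), -(9)) = (20, -11, -9)
Step 2: (20, -11, -9) -> (-(-9), -(20), -(-11)) = (9, -20, 11)

Answer: 9 -20 11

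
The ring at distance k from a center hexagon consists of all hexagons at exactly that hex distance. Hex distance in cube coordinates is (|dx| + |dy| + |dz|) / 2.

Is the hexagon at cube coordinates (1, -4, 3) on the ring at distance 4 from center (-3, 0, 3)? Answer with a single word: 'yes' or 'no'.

Answer: yes

Derivation:
|px - cx| = |1 - (-3)| = 4
|py - cy| = |-4 - 0| = 4
|pz - cz| = |3 - 3| = 0
distance = (4+4+0)/2 = 8/2 = 4
radius = 4; distance == radius -> yes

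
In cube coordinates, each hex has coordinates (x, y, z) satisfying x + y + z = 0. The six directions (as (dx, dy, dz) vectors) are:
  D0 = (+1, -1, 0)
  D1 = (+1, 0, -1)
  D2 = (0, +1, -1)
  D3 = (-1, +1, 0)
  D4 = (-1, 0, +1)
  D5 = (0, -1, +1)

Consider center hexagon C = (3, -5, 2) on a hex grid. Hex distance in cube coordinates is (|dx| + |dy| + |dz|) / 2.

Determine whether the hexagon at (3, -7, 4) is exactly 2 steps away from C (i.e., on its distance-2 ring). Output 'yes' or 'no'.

Answer: yes

Derivation:
|px - cx| = |3 - 3| = 0
|py - cy| = |-7 - (-5)| = 2
|pz - cz| = |4 - 2| = 2
distance = (0+2+2)/2 = 4/2 = 2
radius = 2; distance == radius -> yes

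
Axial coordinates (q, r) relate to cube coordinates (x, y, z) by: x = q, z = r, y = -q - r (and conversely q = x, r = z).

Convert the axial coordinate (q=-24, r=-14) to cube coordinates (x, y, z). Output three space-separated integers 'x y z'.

Answer: -24 38 -14

Derivation:
x = q = -24
z = r = -14
y = -x - z = -(-24) - (-14) = 38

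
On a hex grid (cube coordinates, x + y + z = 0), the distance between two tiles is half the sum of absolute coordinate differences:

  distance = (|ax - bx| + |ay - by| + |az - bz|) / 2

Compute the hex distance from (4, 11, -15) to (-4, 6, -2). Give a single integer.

Answer: 13

Derivation:
|ax - bx| = |4 - (-4)| = 8
|ay - by| = |11 - 6| = 5
|az - bz| = |-15 - (-2)| = 13
distance = (8 + 5 + 13) / 2 = 26 / 2 = 13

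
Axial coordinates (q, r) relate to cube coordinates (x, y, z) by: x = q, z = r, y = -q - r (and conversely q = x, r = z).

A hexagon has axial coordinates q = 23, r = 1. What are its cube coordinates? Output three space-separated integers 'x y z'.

x = q = 23
z = r = 1
y = -x - z = -(23) - (1) = -24

Answer: 23 -24 1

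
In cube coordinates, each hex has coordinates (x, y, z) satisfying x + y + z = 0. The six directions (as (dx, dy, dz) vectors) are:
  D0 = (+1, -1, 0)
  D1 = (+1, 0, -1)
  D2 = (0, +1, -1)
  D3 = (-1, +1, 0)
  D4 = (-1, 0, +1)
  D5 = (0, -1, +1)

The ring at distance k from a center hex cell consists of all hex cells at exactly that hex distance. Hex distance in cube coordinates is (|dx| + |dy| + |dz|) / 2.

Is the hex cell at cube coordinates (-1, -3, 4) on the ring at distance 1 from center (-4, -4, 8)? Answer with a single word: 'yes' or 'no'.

|px - cx| = |-1 - (-4)| = 3
|py - cy| = |-3 - (-4)| = 1
|pz - cz| = |4 - 8| = 4
distance = (3+1+4)/2 = 8/2 = 4
radius = 1; distance != radius -> no

Answer: no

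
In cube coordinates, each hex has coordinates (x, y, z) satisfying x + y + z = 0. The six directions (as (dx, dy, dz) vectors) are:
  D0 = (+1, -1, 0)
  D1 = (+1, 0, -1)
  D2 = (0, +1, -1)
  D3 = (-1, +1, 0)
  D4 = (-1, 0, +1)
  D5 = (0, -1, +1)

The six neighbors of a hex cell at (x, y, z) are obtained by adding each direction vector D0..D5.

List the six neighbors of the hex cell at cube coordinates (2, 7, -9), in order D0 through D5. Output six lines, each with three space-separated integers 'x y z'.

Answer: 3 6 -9
3 7 -10
2 8 -10
1 8 -9
1 7 -8
2 6 -8

Derivation:
Center: (2, 7, -9). Add each direction:
  D0: (2, 7, -9) + (1, -1, 0) = (3, 6, -9)
  D1: (2, 7, -9) + (1, 0, -1) = (3, 7, -10)
  D2: (2, 7, -9) + (0, 1, -1) = (2, 8, -10)
  D3: (2, 7, -9) + (-1, 1, 0) = (1, 8, -9)
  D4: (2, 7, -9) + (-1, 0, 1) = (1, 7, -8)
  D5: (2, 7, -9) + (0, -1, 1) = (2, 6, -8)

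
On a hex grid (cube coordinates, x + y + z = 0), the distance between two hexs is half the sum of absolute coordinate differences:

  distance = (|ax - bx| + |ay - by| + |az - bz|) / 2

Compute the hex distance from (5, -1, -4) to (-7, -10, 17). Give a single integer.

|ax - bx| = |5 - (-7)| = 12
|ay - by| = |-1 - (-10)| = 9
|az - bz| = |-4 - 17| = 21
distance = (12 + 9 + 21) / 2 = 42 / 2 = 21

Answer: 21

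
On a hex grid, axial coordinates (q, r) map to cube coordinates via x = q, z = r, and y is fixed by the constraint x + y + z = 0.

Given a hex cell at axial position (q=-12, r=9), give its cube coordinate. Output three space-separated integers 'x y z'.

x = q = -12
z = r = 9
y = -x - z = -(-12) - (9) = 3

Answer: -12 3 9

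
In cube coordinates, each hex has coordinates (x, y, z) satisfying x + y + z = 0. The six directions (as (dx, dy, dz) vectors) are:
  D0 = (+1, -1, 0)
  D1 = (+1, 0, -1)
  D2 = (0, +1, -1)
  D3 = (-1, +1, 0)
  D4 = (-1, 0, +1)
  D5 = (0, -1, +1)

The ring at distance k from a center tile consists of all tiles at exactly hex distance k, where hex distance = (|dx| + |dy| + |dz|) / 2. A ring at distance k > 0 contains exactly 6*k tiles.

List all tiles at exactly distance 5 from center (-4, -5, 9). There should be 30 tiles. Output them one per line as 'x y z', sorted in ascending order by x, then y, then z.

Answer: -9 -5 14
-9 -4 13
-9 -3 12
-9 -2 11
-9 -1 10
-9 0 9
-8 -6 14
-8 0 8
-7 -7 14
-7 0 7
-6 -8 14
-6 0 6
-5 -9 14
-5 0 5
-4 -10 14
-4 0 4
-3 -10 13
-3 -1 4
-2 -10 12
-2 -2 4
-1 -10 11
-1 -3 4
0 -10 10
0 -4 4
1 -10 9
1 -9 8
1 -8 7
1 -7 6
1 -6 5
1 -5 4

Derivation:
Walk ring at distance 5 from (-4, -5, 9):
Start at center + D4*5 = (-9, -5, 14)
  hex 0: (-9, -5, 14)
  hex 1: (-8, -6, 14)
  hex 2: (-7, -7, 14)
  hex 3: (-6, -8, 14)
  hex 4: (-5, -9, 14)
  hex 5: (-4, -10, 14)
  hex 6: (-3, -10, 13)
  hex 7: (-2, -10, 12)
  hex 8: (-1, -10, 11)
  hex 9: (0, -10, 10)
  hex 10: (1, -10, 9)
  hex 11: (1, -9, 8)
  hex 12: (1, -8, 7)
  hex 13: (1, -7, 6)
  hex 14: (1, -6, 5)
  hex 15: (1, -5, 4)
  hex 16: (0, -4, 4)
  hex 17: (-1, -3, 4)
  hex 18: (-2, -2, 4)
  hex 19: (-3, -1, 4)
  hex 20: (-4, 0, 4)
  hex 21: (-5, 0, 5)
  hex 22: (-6, 0, 6)
  hex 23: (-7, 0, 7)
  hex 24: (-8, 0, 8)
  hex 25: (-9, 0, 9)
  hex 26: (-9, -1, 10)
  hex 27: (-9, -2, 11)
  hex 28: (-9, -3, 12)
  hex 29: (-9, -4, 13)
Sorted: 30 hexes.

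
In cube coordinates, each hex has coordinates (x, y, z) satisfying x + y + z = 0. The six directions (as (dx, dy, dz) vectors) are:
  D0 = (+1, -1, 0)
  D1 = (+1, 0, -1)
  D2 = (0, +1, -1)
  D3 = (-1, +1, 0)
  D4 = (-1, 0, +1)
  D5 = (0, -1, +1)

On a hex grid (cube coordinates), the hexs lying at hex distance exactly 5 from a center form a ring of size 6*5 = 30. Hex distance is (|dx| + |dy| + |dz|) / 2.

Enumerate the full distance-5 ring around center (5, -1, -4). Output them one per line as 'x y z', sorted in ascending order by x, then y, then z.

Walk ring at distance 5 from (5, -1, -4):
Start at center + D4*5 = (0, -1, 1)
  hex 0: (0, -1, 1)
  hex 1: (1, -2, 1)
  hex 2: (2, -3, 1)
  hex 3: (3, -4, 1)
  hex 4: (4, -5, 1)
  hex 5: (5, -6, 1)
  hex 6: (6, -6, 0)
  hex 7: (7, -6, -1)
  hex 8: (8, -6, -2)
  hex 9: (9, -6, -3)
  hex 10: (10, -6, -4)
  hex 11: (10, -5, -5)
  hex 12: (10, -4, -6)
  hex 13: (10, -3, -7)
  hex 14: (10, -2, -8)
  hex 15: (10, -1, -9)
  hex 16: (9, 0, -9)
  hex 17: (8, 1, -9)
  hex 18: (7, 2, -9)
  hex 19: (6, 3, -9)
  hex 20: (5, 4, -9)
  hex 21: (4, 4, -8)
  hex 22: (3, 4, -7)
  hex 23: (2, 4, -6)
  hex 24: (1, 4, -5)
  hex 25: (0, 4, -4)
  hex 26: (0, 3, -3)
  hex 27: (0, 2, -2)
  hex 28: (0, 1, -1)
  hex 29: (0, 0, 0)
Sorted: 30 hexes.

Answer: 0 -1 1
0 0 0
0 1 -1
0 2 -2
0 3 -3
0 4 -4
1 -2 1
1 4 -5
2 -3 1
2 4 -6
3 -4 1
3 4 -7
4 -5 1
4 4 -8
5 -6 1
5 4 -9
6 -6 0
6 3 -9
7 -6 -1
7 2 -9
8 -6 -2
8 1 -9
9 -6 -3
9 0 -9
10 -6 -4
10 -5 -5
10 -4 -6
10 -3 -7
10 -2 -8
10 -1 -9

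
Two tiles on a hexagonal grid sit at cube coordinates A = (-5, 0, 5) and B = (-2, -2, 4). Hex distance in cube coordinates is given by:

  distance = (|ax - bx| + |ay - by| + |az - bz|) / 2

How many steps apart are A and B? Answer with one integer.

|ax - bx| = |-5 - (-2)| = 3
|ay - by| = |0 - (-2)| = 2
|az - bz| = |5 - 4| = 1
distance = (3 + 2 + 1) / 2 = 6 / 2 = 3

Answer: 3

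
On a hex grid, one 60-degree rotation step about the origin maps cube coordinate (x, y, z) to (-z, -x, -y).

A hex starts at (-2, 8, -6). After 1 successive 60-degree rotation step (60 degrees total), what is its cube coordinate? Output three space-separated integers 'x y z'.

Answer: 6 2 -8

Derivation:
Start: (-2, 8, -6)
Step 1: (-2, 8, -6) -> (-(-6), -(-2), -(8)) = (6, 2, -8)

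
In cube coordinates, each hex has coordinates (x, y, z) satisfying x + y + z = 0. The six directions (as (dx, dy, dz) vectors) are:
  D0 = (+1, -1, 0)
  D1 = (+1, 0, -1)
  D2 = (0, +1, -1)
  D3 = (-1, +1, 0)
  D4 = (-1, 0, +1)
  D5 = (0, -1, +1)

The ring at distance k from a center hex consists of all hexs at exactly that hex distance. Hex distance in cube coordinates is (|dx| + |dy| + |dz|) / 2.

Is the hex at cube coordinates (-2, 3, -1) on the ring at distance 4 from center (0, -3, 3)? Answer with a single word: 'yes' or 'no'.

|px - cx| = |-2 - 0| = 2
|py - cy| = |3 - (-3)| = 6
|pz - cz| = |-1 - 3| = 4
distance = (2+6+4)/2 = 12/2 = 6
radius = 4; distance != radius -> no

Answer: no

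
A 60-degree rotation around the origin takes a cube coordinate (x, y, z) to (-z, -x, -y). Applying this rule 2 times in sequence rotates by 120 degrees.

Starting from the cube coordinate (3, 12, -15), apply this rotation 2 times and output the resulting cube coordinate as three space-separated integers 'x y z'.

Start: (3, 12, -15)
Step 1: (3, 12, -15) -> (-(-15), -(3), -(12)) = (15, -3, -12)
Step 2: (15, -3, -12) -> (-(-12), -(15), -(-3)) = (12, -15, 3)

Answer: 12 -15 3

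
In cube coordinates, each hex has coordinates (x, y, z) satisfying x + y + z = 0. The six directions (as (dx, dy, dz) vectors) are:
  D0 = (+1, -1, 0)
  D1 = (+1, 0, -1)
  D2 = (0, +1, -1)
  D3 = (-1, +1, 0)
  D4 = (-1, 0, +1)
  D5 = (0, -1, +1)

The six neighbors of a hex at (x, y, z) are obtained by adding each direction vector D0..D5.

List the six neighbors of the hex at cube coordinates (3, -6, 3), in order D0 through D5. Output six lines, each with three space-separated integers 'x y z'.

Center: (3, -6, 3). Add each direction:
  D0: (3, -6, 3) + (1, -1, 0) = (4, -7, 3)
  D1: (3, -6, 3) + (1, 0, -1) = (4, -6, 2)
  D2: (3, -6, 3) + (0, 1, -1) = (3, -5, 2)
  D3: (3, -6, 3) + (-1, 1, 0) = (2, -5, 3)
  D4: (3, -6, 3) + (-1, 0, 1) = (2, -6, 4)
  D5: (3, -6, 3) + (0, -1, 1) = (3, -7, 4)

Answer: 4 -7 3
4 -6 2
3 -5 2
2 -5 3
2 -6 4
3 -7 4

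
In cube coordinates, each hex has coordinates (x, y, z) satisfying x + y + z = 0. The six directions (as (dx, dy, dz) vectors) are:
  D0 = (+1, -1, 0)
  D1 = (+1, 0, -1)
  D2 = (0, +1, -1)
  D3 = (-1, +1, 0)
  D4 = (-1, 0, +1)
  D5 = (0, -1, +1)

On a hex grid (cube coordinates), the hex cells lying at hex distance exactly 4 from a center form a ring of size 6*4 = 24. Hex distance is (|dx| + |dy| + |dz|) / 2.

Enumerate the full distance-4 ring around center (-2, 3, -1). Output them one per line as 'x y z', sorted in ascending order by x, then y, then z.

Answer: -6 3 3
-6 4 2
-6 5 1
-6 6 0
-6 7 -1
-5 2 3
-5 7 -2
-4 1 3
-4 7 -3
-3 0 3
-3 7 -4
-2 -1 3
-2 7 -5
-1 -1 2
-1 6 -5
0 -1 1
0 5 -5
1 -1 0
1 4 -5
2 -1 -1
2 0 -2
2 1 -3
2 2 -4
2 3 -5

Derivation:
Walk ring at distance 4 from (-2, 3, -1):
Start at center + D4*4 = (-6, 3, 3)
  hex 0: (-6, 3, 3)
  hex 1: (-5, 2, 3)
  hex 2: (-4, 1, 3)
  hex 3: (-3, 0, 3)
  hex 4: (-2, -1, 3)
  hex 5: (-1, -1, 2)
  hex 6: (0, -1, 1)
  hex 7: (1, -1, 0)
  hex 8: (2, -1, -1)
  hex 9: (2, 0, -2)
  hex 10: (2, 1, -3)
  hex 11: (2, 2, -4)
  hex 12: (2, 3, -5)
  hex 13: (1, 4, -5)
  hex 14: (0, 5, -5)
  hex 15: (-1, 6, -5)
  hex 16: (-2, 7, -5)
  hex 17: (-3, 7, -4)
  hex 18: (-4, 7, -3)
  hex 19: (-5, 7, -2)
  hex 20: (-6, 7, -1)
  hex 21: (-6, 6, 0)
  hex 22: (-6, 5, 1)
  hex 23: (-6, 4, 2)
Sorted: 24 hexes.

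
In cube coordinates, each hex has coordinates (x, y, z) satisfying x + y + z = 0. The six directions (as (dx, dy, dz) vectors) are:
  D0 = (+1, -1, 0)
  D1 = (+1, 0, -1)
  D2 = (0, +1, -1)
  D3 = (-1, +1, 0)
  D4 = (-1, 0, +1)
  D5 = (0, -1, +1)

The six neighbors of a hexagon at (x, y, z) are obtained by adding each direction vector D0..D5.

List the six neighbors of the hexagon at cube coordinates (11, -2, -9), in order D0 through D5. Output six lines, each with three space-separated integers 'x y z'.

Answer: 12 -3 -9
12 -2 -10
11 -1 -10
10 -1 -9
10 -2 -8
11 -3 -8

Derivation:
Center: (11, -2, -9). Add each direction:
  D0: (11, -2, -9) + (1, -1, 0) = (12, -3, -9)
  D1: (11, -2, -9) + (1, 0, -1) = (12, -2, -10)
  D2: (11, -2, -9) + (0, 1, -1) = (11, -1, -10)
  D3: (11, -2, -9) + (-1, 1, 0) = (10, -1, -9)
  D4: (11, -2, -9) + (-1, 0, 1) = (10, -2, -8)
  D5: (11, -2, -9) + (0, -1, 1) = (11, -3, -8)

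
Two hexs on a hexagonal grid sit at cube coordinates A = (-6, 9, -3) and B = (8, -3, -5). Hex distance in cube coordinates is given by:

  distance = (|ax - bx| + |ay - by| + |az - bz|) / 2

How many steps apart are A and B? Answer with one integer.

|ax - bx| = |-6 - 8| = 14
|ay - by| = |9 - (-3)| = 12
|az - bz| = |-3 - (-5)| = 2
distance = (14 + 12 + 2) / 2 = 28 / 2 = 14

Answer: 14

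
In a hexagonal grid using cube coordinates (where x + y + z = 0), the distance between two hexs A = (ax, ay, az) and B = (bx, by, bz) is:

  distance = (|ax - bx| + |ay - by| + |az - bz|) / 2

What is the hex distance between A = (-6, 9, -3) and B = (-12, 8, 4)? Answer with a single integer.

|ax - bx| = |-6 - (-12)| = 6
|ay - by| = |9 - 8| = 1
|az - bz| = |-3 - 4| = 7
distance = (6 + 1 + 7) / 2 = 14 / 2 = 7

Answer: 7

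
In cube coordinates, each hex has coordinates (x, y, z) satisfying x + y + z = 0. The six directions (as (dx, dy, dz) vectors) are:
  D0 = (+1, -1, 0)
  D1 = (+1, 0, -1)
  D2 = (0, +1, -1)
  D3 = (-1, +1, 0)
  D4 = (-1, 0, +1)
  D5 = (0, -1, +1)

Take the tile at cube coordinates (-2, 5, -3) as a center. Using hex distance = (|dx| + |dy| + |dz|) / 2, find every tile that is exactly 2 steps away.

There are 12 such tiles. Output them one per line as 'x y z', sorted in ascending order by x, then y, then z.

Walk ring at distance 2 from (-2, 5, -3):
Start at center + D4*2 = (-4, 5, -1)
  hex 0: (-4, 5, -1)
  hex 1: (-3, 4, -1)
  hex 2: (-2, 3, -1)
  hex 3: (-1, 3, -2)
  hex 4: (0, 3, -3)
  hex 5: (0, 4, -4)
  hex 6: (0, 5, -5)
  hex 7: (-1, 6, -5)
  hex 8: (-2, 7, -5)
  hex 9: (-3, 7, -4)
  hex 10: (-4, 7, -3)
  hex 11: (-4, 6, -2)
Sorted: 12 hexes.

Answer: -4 5 -1
-4 6 -2
-4 7 -3
-3 4 -1
-3 7 -4
-2 3 -1
-2 7 -5
-1 3 -2
-1 6 -5
0 3 -3
0 4 -4
0 5 -5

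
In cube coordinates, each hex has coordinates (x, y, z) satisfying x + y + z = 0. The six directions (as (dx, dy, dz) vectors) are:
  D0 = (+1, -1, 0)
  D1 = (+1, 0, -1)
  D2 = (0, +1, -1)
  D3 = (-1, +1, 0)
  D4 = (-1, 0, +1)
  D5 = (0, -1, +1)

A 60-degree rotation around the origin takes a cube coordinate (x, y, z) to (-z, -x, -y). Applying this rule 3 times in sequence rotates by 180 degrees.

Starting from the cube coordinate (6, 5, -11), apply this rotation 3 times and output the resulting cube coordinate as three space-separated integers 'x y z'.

Start: (6, 5, -11)
Step 1: (6, 5, -11) -> (-(-11), -(6), -(5)) = (11, -6, -5)
Step 2: (11, -6, -5) -> (-(-5), -(11), -(-6)) = (5, -11, 6)
Step 3: (5, -11, 6) -> (-(6), -(5), -(-11)) = (-6, -5, 11)

Answer: -6 -5 11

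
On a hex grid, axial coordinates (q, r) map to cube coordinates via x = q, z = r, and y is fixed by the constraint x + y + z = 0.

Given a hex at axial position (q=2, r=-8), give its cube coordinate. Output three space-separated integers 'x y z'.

x = q = 2
z = r = -8
y = -x - z = -(2) - (-8) = 6

Answer: 2 6 -8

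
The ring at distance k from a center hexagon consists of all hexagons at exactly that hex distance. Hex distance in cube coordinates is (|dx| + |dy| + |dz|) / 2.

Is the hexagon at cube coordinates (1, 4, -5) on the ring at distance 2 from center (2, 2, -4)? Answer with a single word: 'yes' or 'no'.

Answer: yes

Derivation:
|px - cx| = |1 - 2| = 1
|py - cy| = |4 - 2| = 2
|pz - cz| = |-5 - (-4)| = 1
distance = (1+2+1)/2 = 4/2 = 2
radius = 2; distance == radius -> yes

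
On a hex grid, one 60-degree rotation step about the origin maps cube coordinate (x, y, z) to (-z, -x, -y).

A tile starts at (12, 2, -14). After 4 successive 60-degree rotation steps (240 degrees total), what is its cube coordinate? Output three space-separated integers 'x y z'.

Start: (12, 2, -14)
Step 1: (12, 2, -14) -> (-(-14), -(12), -(2)) = (14, -12, -2)
Step 2: (14, -12, -2) -> (-(-2), -(14), -(-12)) = (2, -14, 12)
Step 3: (2, -14, 12) -> (-(12), -(2), -(-14)) = (-12, -2, 14)
Step 4: (-12, -2, 14) -> (-(14), -(-12), -(-2)) = (-14, 12, 2)

Answer: -14 12 2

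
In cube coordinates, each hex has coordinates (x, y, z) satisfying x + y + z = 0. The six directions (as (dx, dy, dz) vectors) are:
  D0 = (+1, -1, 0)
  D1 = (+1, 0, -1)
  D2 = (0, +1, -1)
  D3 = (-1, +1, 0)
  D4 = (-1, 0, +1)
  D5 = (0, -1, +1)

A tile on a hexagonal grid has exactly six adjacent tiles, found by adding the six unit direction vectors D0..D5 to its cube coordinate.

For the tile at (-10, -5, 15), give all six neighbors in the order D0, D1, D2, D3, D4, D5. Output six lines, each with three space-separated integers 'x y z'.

Answer: -9 -6 15
-9 -5 14
-10 -4 14
-11 -4 15
-11 -5 16
-10 -6 16

Derivation:
Center: (-10, -5, 15). Add each direction:
  D0: (-10, -5, 15) + (1, -1, 0) = (-9, -6, 15)
  D1: (-10, -5, 15) + (1, 0, -1) = (-9, -5, 14)
  D2: (-10, -5, 15) + (0, 1, -1) = (-10, -4, 14)
  D3: (-10, -5, 15) + (-1, 1, 0) = (-11, -4, 15)
  D4: (-10, -5, 15) + (-1, 0, 1) = (-11, -5, 16)
  D5: (-10, -5, 15) + (0, -1, 1) = (-10, -6, 16)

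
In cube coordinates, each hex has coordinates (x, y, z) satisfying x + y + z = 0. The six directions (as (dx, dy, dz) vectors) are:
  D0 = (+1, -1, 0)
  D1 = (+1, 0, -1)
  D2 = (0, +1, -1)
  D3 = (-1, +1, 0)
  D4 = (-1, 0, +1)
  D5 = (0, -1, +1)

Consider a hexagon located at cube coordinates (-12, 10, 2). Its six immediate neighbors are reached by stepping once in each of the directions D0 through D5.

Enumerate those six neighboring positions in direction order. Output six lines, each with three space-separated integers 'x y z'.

Center: (-12, 10, 2). Add each direction:
  D0: (-12, 10, 2) + (1, -1, 0) = (-11, 9, 2)
  D1: (-12, 10, 2) + (1, 0, -1) = (-11, 10, 1)
  D2: (-12, 10, 2) + (0, 1, -1) = (-12, 11, 1)
  D3: (-12, 10, 2) + (-1, 1, 0) = (-13, 11, 2)
  D4: (-12, 10, 2) + (-1, 0, 1) = (-13, 10, 3)
  D5: (-12, 10, 2) + (0, -1, 1) = (-12, 9, 3)

Answer: -11 9 2
-11 10 1
-12 11 1
-13 11 2
-13 10 3
-12 9 3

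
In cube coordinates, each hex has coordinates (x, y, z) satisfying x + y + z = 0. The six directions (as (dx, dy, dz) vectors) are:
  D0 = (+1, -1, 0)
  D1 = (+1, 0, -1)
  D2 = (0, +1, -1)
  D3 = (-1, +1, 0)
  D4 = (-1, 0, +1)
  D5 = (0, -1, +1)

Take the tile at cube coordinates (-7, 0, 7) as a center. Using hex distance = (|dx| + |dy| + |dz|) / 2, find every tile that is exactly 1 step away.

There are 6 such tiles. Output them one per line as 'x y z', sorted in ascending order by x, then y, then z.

Walk ring at distance 1 from (-7, 0, 7):
Start at center + D4*1 = (-8, 0, 8)
  hex 0: (-8, 0, 8)
  hex 1: (-7, -1, 8)
  hex 2: (-6, -1, 7)
  hex 3: (-6, 0, 6)
  hex 4: (-7, 1, 6)
  hex 5: (-8, 1, 7)
Sorted: 6 hexes.

Answer: -8 0 8
-8 1 7
-7 -1 8
-7 1 6
-6 -1 7
-6 0 6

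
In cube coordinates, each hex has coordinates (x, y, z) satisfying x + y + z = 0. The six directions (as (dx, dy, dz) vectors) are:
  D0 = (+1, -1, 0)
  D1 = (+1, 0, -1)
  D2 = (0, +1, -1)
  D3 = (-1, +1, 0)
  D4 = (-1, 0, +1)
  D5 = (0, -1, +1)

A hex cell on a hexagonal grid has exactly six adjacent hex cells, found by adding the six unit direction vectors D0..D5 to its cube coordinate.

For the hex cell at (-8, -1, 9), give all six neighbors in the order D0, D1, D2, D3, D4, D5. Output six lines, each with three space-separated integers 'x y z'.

Answer: -7 -2 9
-7 -1 8
-8 0 8
-9 0 9
-9 -1 10
-8 -2 10

Derivation:
Center: (-8, -1, 9). Add each direction:
  D0: (-8, -1, 9) + (1, -1, 0) = (-7, -2, 9)
  D1: (-8, -1, 9) + (1, 0, -1) = (-7, -1, 8)
  D2: (-8, -1, 9) + (0, 1, -1) = (-8, 0, 8)
  D3: (-8, -1, 9) + (-1, 1, 0) = (-9, 0, 9)
  D4: (-8, -1, 9) + (-1, 0, 1) = (-9, -1, 10)
  D5: (-8, -1, 9) + (0, -1, 1) = (-8, -2, 10)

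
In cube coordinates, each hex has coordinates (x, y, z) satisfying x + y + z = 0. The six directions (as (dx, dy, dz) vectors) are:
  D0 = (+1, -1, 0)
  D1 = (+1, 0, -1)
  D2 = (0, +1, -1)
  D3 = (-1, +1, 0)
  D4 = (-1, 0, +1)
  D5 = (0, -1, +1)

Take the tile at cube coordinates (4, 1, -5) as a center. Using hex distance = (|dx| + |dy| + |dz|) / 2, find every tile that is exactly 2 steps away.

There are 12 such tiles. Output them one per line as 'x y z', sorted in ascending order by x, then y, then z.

Walk ring at distance 2 from (4, 1, -5):
Start at center + D4*2 = (2, 1, -3)
  hex 0: (2, 1, -3)
  hex 1: (3, 0, -3)
  hex 2: (4, -1, -3)
  hex 3: (5, -1, -4)
  hex 4: (6, -1, -5)
  hex 5: (6, 0, -6)
  hex 6: (6, 1, -7)
  hex 7: (5, 2, -7)
  hex 8: (4, 3, -7)
  hex 9: (3, 3, -6)
  hex 10: (2, 3, -5)
  hex 11: (2, 2, -4)
Sorted: 12 hexes.

Answer: 2 1 -3
2 2 -4
2 3 -5
3 0 -3
3 3 -6
4 -1 -3
4 3 -7
5 -1 -4
5 2 -7
6 -1 -5
6 0 -6
6 1 -7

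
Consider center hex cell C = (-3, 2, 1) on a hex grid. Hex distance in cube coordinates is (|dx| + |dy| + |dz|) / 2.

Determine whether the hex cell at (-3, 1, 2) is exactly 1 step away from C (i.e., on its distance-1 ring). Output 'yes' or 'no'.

|px - cx| = |-3 - (-3)| = 0
|py - cy| = |1 - 2| = 1
|pz - cz| = |2 - 1| = 1
distance = (0+1+1)/2 = 2/2 = 1
radius = 1; distance == radius -> yes

Answer: yes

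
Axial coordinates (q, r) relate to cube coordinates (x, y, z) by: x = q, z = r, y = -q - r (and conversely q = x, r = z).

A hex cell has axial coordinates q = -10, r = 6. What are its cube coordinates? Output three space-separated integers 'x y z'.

x = q = -10
z = r = 6
y = -x - z = -(-10) - (6) = 4

Answer: -10 4 6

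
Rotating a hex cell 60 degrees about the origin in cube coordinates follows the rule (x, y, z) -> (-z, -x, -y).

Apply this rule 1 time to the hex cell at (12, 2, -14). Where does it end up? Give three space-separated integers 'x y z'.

Answer: 14 -12 -2

Derivation:
Start: (12, 2, -14)
Step 1: (12, 2, -14) -> (-(-14), -(12), -(2)) = (14, -12, -2)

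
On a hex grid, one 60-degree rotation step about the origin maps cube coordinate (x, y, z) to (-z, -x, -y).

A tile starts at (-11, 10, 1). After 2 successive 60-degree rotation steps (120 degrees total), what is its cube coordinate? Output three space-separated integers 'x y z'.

Answer: 10 1 -11

Derivation:
Start: (-11, 10, 1)
Step 1: (-11, 10, 1) -> (-(1), -(-11), -(10)) = (-1, 11, -10)
Step 2: (-1, 11, -10) -> (-(-10), -(-1), -(11)) = (10, 1, -11)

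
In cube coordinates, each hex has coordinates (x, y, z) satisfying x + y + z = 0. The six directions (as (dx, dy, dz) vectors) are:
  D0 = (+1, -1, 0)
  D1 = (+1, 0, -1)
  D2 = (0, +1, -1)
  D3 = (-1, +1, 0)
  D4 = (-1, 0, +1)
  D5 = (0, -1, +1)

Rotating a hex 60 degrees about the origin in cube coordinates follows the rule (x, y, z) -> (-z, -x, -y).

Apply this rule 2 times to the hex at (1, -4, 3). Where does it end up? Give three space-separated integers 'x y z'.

Answer: -4 3 1

Derivation:
Start: (1, -4, 3)
Step 1: (1, -4, 3) -> (-(3), -(1), -(-4)) = (-3, -1, 4)
Step 2: (-3, -1, 4) -> (-(4), -(-3), -(-1)) = (-4, 3, 1)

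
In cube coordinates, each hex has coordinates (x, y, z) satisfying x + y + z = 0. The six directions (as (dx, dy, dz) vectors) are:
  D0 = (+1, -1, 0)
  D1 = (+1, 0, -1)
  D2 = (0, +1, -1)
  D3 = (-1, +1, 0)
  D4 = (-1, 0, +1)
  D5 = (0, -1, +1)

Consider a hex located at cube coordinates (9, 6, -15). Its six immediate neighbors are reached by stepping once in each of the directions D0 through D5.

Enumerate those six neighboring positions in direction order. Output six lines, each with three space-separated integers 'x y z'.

Answer: 10 5 -15
10 6 -16
9 7 -16
8 7 -15
8 6 -14
9 5 -14

Derivation:
Center: (9, 6, -15). Add each direction:
  D0: (9, 6, -15) + (1, -1, 0) = (10, 5, -15)
  D1: (9, 6, -15) + (1, 0, -1) = (10, 6, -16)
  D2: (9, 6, -15) + (0, 1, -1) = (9, 7, -16)
  D3: (9, 6, -15) + (-1, 1, 0) = (8, 7, -15)
  D4: (9, 6, -15) + (-1, 0, 1) = (8, 6, -14)
  D5: (9, 6, -15) + (0, -1, 1) = (9, 5, -14)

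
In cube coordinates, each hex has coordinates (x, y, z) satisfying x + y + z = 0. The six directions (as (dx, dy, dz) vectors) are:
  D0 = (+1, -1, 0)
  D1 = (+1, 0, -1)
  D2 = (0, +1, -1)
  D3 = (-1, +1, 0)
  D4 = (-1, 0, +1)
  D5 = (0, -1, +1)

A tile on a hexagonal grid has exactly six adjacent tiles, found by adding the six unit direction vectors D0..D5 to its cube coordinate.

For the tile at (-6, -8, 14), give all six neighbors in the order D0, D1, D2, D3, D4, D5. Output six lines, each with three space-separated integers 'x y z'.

Answer: -5 -9 14
-5 -8 13
-6 -7 13
-7 -7 14
-7 -8 15
-6 -9 15

Derivation:
Center: (-6, -8, 14). Add each direction:
  D0: (-6, -8, 14) + (1, -1, 0) = (-5, -9, 14)
  D1: (-6, -8, 14) + (1, 0, -1) = (-5, -8, 13)
  D2: (-6, -8, 14) + (0, 1, -1) = (-6, -7, 13)
  D3: (-6, -8, 14) + (-1, 1, 0) = (-7, -7, 14)
  D4: (-6, -8, 14) + (-1, 0, 1) = (-7, -8, 15)
  D5: (-6, -8, 14) + (0, -1, 1) = (-6, -9, 15)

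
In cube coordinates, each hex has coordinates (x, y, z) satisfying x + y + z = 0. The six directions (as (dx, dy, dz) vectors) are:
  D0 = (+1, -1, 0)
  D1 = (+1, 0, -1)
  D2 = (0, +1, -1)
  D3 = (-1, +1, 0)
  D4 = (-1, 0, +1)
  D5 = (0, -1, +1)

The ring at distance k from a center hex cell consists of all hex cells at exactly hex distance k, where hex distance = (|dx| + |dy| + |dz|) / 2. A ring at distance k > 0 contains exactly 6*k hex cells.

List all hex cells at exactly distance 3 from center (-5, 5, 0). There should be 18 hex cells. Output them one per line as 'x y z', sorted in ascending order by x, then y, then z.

Answer: -8 5 3
-8 6 2
-8 7 1
-8 8 0
-7 4 3
-7 8 -1
-6 3 3
-6 8 -2
-5 2 3
-5 8 -3
-4 2 2
-4 7 -3
-3 2 1
-3 6 -3
-2 2 0
-2 3 -1
-2 4 -2
-2 5 -3

Derivation:
Walk ring at distance 3 from (-5, 5, 0):
Start at center + D4*3 = (-8, 5, 3)
  hex 0: (-8, 5, 3)
  hex 1: (-7, 4, 3)
  hex 2: (-6, 3, 3)
  hex 3: (-5, 2, 3)
  hex 4: (-4, 2, 2)
  hex 5: (-3, 2, 1)
  hex 6: (-2, 2, 0)
  hex 7: (-2, 3, -1)
  hex 8: (-2, 4, -2)
  hex 9: (-2, 5, -3)
  hex 10: (-3, 6, -3)
  hex 11: (-4, 7, -3)
  hex 12: (-5, 8, -3)
  hex 13: (-6, 8, -2)
  hex 14: (-7, 8, -1)
  hex 15: (-8, 8, 0)
  hex 16: (-8, 7, 1)
  hex 17: (-8, 6, 2)
Sorted: 18 hexes.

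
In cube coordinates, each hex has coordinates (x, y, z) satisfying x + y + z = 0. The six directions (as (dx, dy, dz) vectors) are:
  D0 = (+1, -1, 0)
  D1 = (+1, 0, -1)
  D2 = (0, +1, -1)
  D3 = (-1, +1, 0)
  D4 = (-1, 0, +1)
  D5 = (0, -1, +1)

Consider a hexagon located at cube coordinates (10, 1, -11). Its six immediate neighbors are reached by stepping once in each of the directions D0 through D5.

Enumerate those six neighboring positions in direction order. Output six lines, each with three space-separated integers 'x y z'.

Answer: 11 0 -11
11 1 -12
10 2 -12
9 2 -11
9 1 -10
10 0 -10

Derivation:
Center: (10, 1, -11). Add each direction:
  D0: (10, 1, -11) + (1, -1, 0) = (11, 0, -11)
  D1: (10, 1, -11) + (1, 0, -1) = (11, 1, -12)
  D2: (10, 1, -11) + (0, 1, -1) = (10, 2, -12)
  D3: (10, 1, -11) + (-1, 1, 0) = (9, 2, -11)
  D4: (10, 1, -11) + (-1, 0, 1) = (9, 1, -10)
  D5: (10, 1, -11) + (0, -1, 1) = (10, 0, -10)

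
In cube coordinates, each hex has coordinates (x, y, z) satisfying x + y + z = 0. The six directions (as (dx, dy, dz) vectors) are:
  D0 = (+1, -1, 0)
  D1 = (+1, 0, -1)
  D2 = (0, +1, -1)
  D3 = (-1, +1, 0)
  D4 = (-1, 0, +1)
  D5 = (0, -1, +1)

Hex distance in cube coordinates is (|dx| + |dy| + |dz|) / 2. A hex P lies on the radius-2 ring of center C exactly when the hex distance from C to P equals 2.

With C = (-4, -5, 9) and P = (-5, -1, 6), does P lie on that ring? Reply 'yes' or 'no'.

|px - cx| = |-5 - (-4)| = 1
|py - cy| = |-1 - (-5)| = 4
|pz - cz| = |6 - 9| = 3
distance = (1+4+3)/2 = 8/2 = 4
radius = 2; distance != radius -> no

Answer: no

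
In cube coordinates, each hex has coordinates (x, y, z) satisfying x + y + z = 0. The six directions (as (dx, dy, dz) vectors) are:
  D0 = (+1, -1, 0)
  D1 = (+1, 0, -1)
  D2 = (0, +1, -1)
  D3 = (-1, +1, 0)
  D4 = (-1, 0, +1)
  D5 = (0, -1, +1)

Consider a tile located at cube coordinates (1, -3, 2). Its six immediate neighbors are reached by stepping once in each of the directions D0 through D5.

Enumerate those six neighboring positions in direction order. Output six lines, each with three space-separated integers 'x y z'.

Answer: 2 -4 2
2 -3 1
1 -2 1
0 -2 2
0 -3 3
1 -4 3

Derivation:
Center: (1, -3, 2). Add each direction:
  D0: (1, -3, 2) + (1, -1, 0) = (2, -4, 2)
  D1: (1, -3, 2) + (1, 0, -1) = (2, -3, 1)
  D2: (1, -3, 2) + (0, 1, -1) = (1, -2, 1)
  D3: (1, -3, 2) + (-1, 1, 0) = (0, -2, 2)
  D4: (1, -3, 2) + (-1, 0, 1) = (0, -3, 3)
  D5: (1, -3, 2) + (0, -1, 1) = (1, -4, 3)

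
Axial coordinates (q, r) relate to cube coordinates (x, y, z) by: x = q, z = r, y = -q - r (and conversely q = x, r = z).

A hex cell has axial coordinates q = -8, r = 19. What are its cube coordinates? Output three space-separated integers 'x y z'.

Answer: -8 -11 19

Derivation:
x = q = -8
z = r = 19
y = -x - z = -(-8) - (19) = -11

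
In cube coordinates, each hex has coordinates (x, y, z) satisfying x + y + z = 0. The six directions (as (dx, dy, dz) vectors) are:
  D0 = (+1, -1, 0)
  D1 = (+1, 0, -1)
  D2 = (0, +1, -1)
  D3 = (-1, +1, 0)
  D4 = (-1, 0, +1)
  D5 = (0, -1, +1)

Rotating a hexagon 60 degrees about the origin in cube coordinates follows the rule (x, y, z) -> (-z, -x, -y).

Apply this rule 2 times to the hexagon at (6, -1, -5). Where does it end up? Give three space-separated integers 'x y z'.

Start: (6, -1, -5)
Step 1: (6, -1, -5) -> (-(-5), -(6), -(-1)) = (5, -6, 1)
Step 2: (5, -6, 1) -> (-(1), -(5), -(-6)) = (-1, -5, 6)

Answer: -1 -5 6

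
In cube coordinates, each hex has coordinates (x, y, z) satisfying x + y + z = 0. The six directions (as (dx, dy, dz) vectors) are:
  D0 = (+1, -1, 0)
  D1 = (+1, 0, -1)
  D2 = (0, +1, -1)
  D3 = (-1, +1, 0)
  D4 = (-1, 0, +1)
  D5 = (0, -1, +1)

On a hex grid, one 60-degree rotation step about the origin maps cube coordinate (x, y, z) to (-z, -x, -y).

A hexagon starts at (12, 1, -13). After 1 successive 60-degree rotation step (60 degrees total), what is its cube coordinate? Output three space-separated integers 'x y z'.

Answer: 13 -12 -1

Derivation:
Start: (12, 1, -13)
Step 1: (12, 1, -13) -> (-(-13), -(12), -(1)) = (13, -12, -1)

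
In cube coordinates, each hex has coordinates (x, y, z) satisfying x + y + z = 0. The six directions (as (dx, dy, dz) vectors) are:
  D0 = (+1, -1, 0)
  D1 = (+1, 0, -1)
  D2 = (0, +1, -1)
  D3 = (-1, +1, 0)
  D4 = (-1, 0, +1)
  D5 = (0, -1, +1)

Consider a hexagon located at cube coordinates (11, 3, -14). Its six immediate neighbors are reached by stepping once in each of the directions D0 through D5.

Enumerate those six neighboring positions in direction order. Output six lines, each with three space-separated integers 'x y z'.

Center: (11, 3, -14). Add each direction:
  D0: (11, 3, -14) + (1, -1, 0) = (12, 2, -14)
  D1: (11, 3, -14) + (1, 0, -1) = (12, 3, -15)
  D2: (11, 3, -14) + (0, 1, -1) = (11, 4, -15)
  D3: (11, 3, -14) + (-1, 1, 0) = (10, 4, -14)
  D4: (11, 3, -14) + (-1, 0, 1) = (10, 3, -13)
  D5: (11, 3, -14) + (0, -1, 1) = (11, 2, -13)

Answer: 12 2 -14
12 3 -15
11 4 -15
10 4 -14
10 3 -13
11 2 -13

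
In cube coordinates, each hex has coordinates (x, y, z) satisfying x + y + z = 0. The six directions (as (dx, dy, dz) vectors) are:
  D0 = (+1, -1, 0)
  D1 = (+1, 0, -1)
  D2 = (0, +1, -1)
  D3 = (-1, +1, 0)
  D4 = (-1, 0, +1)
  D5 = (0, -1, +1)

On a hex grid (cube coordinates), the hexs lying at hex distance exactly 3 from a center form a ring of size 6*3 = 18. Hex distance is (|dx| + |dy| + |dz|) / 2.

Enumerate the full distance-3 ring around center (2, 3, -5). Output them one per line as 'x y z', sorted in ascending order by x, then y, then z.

Walk ring at distance 3 from (2, 3, -5):
Start at center + D4*3 = (-1, 3, -2)
  hex 0: (-1, 3, -2)
  hex 1: (0, 2, -2)
  hex 2: (1, 1, -2)
  hex 3: (2, 0, -2)
  hex 4: (3, 0, -3)
  hex 5: (4, 0, -4)
  hex 6: (5, 0, -5)
  hex 7: (5, 1, -6)
  hex 8: (5, 2, -7)
  hex 9: (5, 3, -8)
  hex 10: (4, 4, -8)
  hex 11: (3, 5, -8)
  hex 12: (2, 6, -8)
  hex 13: (1, 6, -7)
  hex 14: (0, 6, -6)
  hex 15: (-1, 6, -5)
  hex 16: (-1, 5, -4)
  hex 17: (-1, 4, -3)
Sorted: 18 hexes.

Answer: -1 3 -2
-1 4 -3
-1 5 -4
-1 6 -5
0 2 -2
0 6 -6
1 1 -2
1 6 -7
2 0 -2
2 6 -8
3 0 -3
3 5 -8
4 0 -4
4 4 -8
5 0 -5
5 1 -6
5 2 -7
5 3 -8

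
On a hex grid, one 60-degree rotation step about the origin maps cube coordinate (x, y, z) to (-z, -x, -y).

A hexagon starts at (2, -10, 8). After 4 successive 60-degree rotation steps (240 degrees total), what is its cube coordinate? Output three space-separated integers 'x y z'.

Start: (2, -10, 8)
Step 1: (2, -10, 8) -> (-(8), -(2), -(-10)) = (-8, -2, 10)
Step 2: (-8, -2, 10) -> (-(10), -(-8), -(-2)) = (-10, 8, 2)
Step 3: (-10, 8, 2) -> (-(2), -(-10), -(8)) = (-2, 10, -8)
Step 4: (-2, 10, -8) -> (-(-8), -(-2), -(10)) = (8, 2, -10)

Answer: 8 2 -10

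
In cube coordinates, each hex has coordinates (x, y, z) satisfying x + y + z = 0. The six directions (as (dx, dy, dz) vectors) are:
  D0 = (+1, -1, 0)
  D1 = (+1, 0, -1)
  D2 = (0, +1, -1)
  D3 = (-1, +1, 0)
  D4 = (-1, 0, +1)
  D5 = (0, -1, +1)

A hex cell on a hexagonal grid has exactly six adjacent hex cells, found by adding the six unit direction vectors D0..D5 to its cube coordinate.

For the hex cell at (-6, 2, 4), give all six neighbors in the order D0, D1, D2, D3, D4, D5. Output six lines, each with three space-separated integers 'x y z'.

Answer: -5 1 4
-5 2 3
-6 3 3
-7 3 4
-7 2 5
-6 1 5

Derivation:
Center: (-6, 2, 4). Add each direction:
  D0: (-6, 2, 4) + (1, -1, 0) = (-5, 1, 4)
  D1: (-6, 2, 4) + (1, 0, -1) = (-5, 2, 3)
  D2: (-6, 2, 4) + (0, 1, -1) = (-6, 3, 3)
  D3: (-6, 2, 4) + (-1, 1, 0) = (-7, 3, 4)
  D4: (-6, 2, 4) + (-1, 0, 1) = (-7, 2, 5)
  D5: (-6, 2, 4) + (0, -1, 1) = (-6, 1, 5)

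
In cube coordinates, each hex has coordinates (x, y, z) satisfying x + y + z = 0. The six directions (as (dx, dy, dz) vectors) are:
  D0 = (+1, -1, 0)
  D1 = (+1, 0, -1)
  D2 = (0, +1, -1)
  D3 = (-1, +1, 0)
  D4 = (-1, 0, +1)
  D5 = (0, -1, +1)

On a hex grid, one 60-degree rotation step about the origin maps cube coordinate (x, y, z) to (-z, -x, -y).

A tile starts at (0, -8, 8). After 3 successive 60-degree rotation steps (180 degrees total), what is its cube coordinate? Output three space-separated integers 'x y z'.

Answer: 0 8 -8

Derivation:
Start: (0, -8, 8)
Step 1: (0, -8, 8) -> (-(8), -(0), -(-8)) = (-8, 0, 8)
Step 2: (-8, 0, 8) -> (-(8), -(-8), -(0)) = (-8, 8, 0)
Step 3: (-8, 8, 0) -> (-(0), -(-8), -(8)) = (0, 8, -8)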